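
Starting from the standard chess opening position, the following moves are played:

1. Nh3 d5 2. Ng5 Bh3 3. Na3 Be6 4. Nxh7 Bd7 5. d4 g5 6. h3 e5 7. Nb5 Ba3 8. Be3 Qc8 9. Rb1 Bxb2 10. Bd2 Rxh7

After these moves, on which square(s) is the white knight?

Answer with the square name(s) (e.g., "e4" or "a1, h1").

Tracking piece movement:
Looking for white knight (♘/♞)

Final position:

  a b c d e f g h
  ─────────────────
8│♜ ♞ ♛ · ♚ · ♞ ·│8
7│♟ ♟ ♟ ♝ · ♟ · ♜│7
6│· · · · · · · ·│6
5│· ♘ · ♟ ♟ · ♟ ·│5
4│· · · ♙ · · · ·│4
3│· · · · · · · ♙│3
2│♙ ♝ ♙ ♗ ♙ ♙ ♙ ·│2
1│· ♖ · ♕ ♔ ♗ · ♖│1
  ─────────────────
  a b c d e f g h


b5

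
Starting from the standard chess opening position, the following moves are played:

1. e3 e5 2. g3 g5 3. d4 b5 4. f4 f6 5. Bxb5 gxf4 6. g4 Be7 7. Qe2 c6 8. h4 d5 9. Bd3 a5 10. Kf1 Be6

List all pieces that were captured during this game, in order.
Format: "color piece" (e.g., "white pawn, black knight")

Tracking captures:
  Bxb5: captured black pawn
  gxf4: captured white pawn

black pawn, white pawn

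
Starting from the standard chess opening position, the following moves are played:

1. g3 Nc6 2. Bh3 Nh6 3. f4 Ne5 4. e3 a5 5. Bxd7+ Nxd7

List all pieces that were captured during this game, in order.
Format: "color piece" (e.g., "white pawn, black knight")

Tracking captures:
  Bxd7+: captured black pawn
  Nxd7: captured white bishop

black pawn, white bishop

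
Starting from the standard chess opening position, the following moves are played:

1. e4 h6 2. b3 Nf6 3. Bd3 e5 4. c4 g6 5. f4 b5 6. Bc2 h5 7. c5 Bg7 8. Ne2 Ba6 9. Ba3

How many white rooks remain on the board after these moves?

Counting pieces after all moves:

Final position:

  a b c d e f g h
  ─────────────────
8│♜ ♞ · ♛ ♚ · · ♜│8
7│♟ · ♟ ♟ · ♟ ♝ ·│7
6│♝ · · · · ♞ ♟ ·│6
5│· ♟ ♙ · ♟ · · ♟│5
4│· · · · ♙ ♙ · ·│4
3│♗ ♙ · · · · · ·│3
2│♙ · ♗ ♙ ♘ · ♙ ♙│2
1│♖ ♘ · ♕ ♔ · · ♖│1
  ─────────────────
  a b c d e f g h


2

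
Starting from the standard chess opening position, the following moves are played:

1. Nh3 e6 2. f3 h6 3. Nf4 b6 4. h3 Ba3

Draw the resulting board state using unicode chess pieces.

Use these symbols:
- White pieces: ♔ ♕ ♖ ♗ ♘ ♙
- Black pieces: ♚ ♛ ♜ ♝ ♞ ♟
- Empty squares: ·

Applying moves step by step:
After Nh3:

♜ ♞ ♝ ♛ ♚ ♝ ♞ ♜
♟ ♟ ♟ ♟ ♟ ♟ ♟ ♟
· · · · · · · ·
· · · · · · · ·
· · · · · · · ·
· · · · · · · ♘
♙ ♙ ♙ ♙ ♙ ♙ ♙ ♙
♖ ♘ ♗ ♕ ♔ ♗ · ♖


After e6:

♜ ♞ ♝ ♛ ♚ ♝ ♞ ♜
♟ ♟ ♟ ♟ · ♟ ♟ ♟
· · · · ♟ · · ·
· · · · · · · ·
· · · · · · · ·
· · · · · · · ♘
♙ ♙ ♙ ♙ ♙ ♙ ♙ ♙
♖ ♘ ♗ ♕ ♔ ♗ · ♖


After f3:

♜ ♞ ♝ ♛ ♚ ♝ ♞ ♜
♟ ♟ ♟ ♟ · ♟ ♟ ♟
· · · · ♟ · · ·
· · · · · · · ·
· · · · · · · ·
· · · · · ♙ · ♘
♙ ♙ ♙ ♙ ♙ · ♙ ♙
♖ ♘ ♗ ♕ ♔ ♗ · ♖


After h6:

♜ ♞ ♝ ♛ ♚ ♝ ♞ ♜
♟ ♟ ♟ ♟ · ♟ ♟ ·
· · · · ♟ · · ♟
· · · · · · · ·
· · · · · · · ·
· · · · · ♙ · ♘
♙ ♙ ♙ ♙ ♙ · ♙ ♙
♖ ♘ ♗ ♕ ♔ ♗ · ♖


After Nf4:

♜ ♞ ♝ ♛ ♚ ♝ ♞ ♜
♟ ♟ ♟ ♟ · ♟ ♟ ·
· · · · ♟ · · ♟
· · · · · · · ·
· · · · · ♘ · ·
· · · · · ♙ · ·
♙ ♙ ♙ ♙ ♙ · ♙ ♙
♖ ♘ ♗ ♕ ♔ ♗ · ♖


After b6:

♜ ♞ ♝ ♛ ♚ ♝ ♞ ♜
♟ · ♟ ♟ · ♟ ♟ ·
· ♟ · · ♟ · · ♟
· · · · · · · ·
· · · · · ♘ · ·
· · · · · ♙ · ·
♙ ♙ ♙ ♙ ♙ · ♙ ♙
♖ ♘ ♗ ♕ ♔ ♗ · ♖


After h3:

♜ ♞ ♝ ♛ ♚ ♝ ♞ ♜
♟ · ♟ ♟ · ♟ ♟ ·
· ♟ · · ♟ · · ♟
· · · · · · · ·
· · · · · ♘ · ·
· · · · · ♙ · ♙
♙ ♙ ♙ ♙ ♙ · ♙ ·
♖ ♘ ♗ ♕ ♔ ♗ · ♖


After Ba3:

♜ ♞ ♝ ♛ ♚ · ♞ ♜
♟ · ♟ ♟ · ♟ ♟ ·
· ♟ · · ♟ · · ♟
· · · · · · · ·
· · · · · ♘ · ·
♝ · · · · ♙ · ♙
♙ ♙ ♙ ♙ ♙ · ♙ ·
♖ ♘ ♗ ♕ ♔ ♗ · ♖



  a b c d e f g h
  ─────────────────
8│♜ ♞ ♝ ♛ ♚ · ♞ ♜│8
7│♟ · ♟ ♟ · ♟ ♟ ·│7
6│· ♟ · · ♟ · · ♟│6
5│· · · · · · · ·│5
4│· · · · · ♘ · ·│4
3│♝ · · · · ♙ · ♙│3
2│♙ ♙ ♙ ♙ ♙ · ♙ ·│2
1│♖ ♘ ♗ ♕ ♔ ♗ · ♖│1
  ─────────────────
  a b c d e f g h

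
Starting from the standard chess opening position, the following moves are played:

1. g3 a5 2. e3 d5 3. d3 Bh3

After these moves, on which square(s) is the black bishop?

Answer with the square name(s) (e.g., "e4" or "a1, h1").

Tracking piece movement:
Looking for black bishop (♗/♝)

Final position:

  a b c d e f g h
  ─────────────────
8│♜ ♞ · ♛ ♚ ♝ ♞ ♜│8
7│· ♟ ♟ · ♟ ♟ ♟ ♟│7
6│· · · · · · · ·│6
5│♟ · · ♟ · · · ·│5
4│· · · · · · · ·│4
3│· · · ♙ ♙ · ♙ ♝│3
2│♙ ♙ ♙ · · ♙ · ♙│2
1│♖ ♘ ♗ ♕ ♔ ♗ ♘ ♖│1
  ─────────────────
  a b c d e f g h


f8, h3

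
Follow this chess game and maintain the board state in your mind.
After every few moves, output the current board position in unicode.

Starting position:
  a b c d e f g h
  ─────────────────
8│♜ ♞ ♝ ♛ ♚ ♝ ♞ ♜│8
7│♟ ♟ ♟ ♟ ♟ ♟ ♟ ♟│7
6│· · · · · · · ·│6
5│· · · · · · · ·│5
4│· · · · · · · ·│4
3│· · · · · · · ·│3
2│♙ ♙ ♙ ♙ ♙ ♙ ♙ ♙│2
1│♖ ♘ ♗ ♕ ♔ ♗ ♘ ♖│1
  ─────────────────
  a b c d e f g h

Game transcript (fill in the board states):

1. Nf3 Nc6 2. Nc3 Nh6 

  a b c d e f g h
  ─────────────────
8│♜ · ♝ ♛ ♚ ♝ · ♜│8
7│♟ ♟ ♟ ♟ ♟ ♟ ♟ ♟│7
6│· · ♞ · · · · ♞│6
5│· · · · · · · ·│5
4│· · · · · · · ·│4
3│· · ♘ · · ♘ · ·│3
2│♙ ♙ ♙ ♙ ♙ ♙ ♙ ♙│2
1│♖ · ♗ ♕ ♔ ♗ · ♖│1
  ─────────────────
  a b c d e f g h

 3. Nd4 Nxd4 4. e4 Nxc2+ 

  a b c d e f g h
  ─────────────────
8│♜ · ♝ ♛ ♚ ♝ · ♜│8
7│♟ ♟ ♟ ♟ ♟ ♟ ♟ ♟│7
6│· · · · · · · ♞│6
5│· · · · · · · ·│5
4│· · · · ♙ · · ·│4
3│· · ♘ · · · · ·│3
2│♙ ♙ ♞ ♙ · ♙ ♙ ♙│2
1│♖ · ♗ ♕ ♔ ♗ · ♖│1
  ─────────────────
  a b c d e f g h

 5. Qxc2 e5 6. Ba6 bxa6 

  a b c d e f g h
  ─────────────────
8│♜ · ♝ ♛ ♚ ♝ · ♜│8
7│♟ · ♟ ♟ · ♟ ♟ ♟│7
6│♟ · · · · · · ♞│6
5│· · · · ♟ · · ·│5
4│· · · · ♙ · · ·│4
3│· · ♘ · · · · ·│3
2│♙ ♙ ♕ ♙ · ♙ ♙ ♙│2
1│♖ · ♗ · ♔ · · ♖│1
  ─────────────────
  a b c d e f g h

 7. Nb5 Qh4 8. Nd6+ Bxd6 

  a b c d e f g h
  ─────────────────
8│♜ · ♝ · ♚ · · ♜│8
7│♟ · ♟ ♟ · ♟ ♟ ♟│7
6│♟ · · ♝ · · · ♞│6
5│· · · · ♟ · · ·│5
4│· · · · ♙ · · ♛│4
3│· · · · · · · ·│3
2│♙ ♙ ♕ ♙ · ♙ ♙ ♙│2
1│♖ · ♗ · ♔ · · ♖│1
  ─────────────────
  a b c d e f g h

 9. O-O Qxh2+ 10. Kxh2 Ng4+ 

  a b c d e f g h
  ─────────────────
8│♜ · ♝ · ♚ · · ♜│8
7│♟ · ♟ ♟ · ♟ ♟ ♟│7
6│♟ · · ♝ · · · ·│6
5│· · · · ♟ · · ·│5
4│· · · · ♙ · ♞ ·│4
3│· · · · · · · ·│3
2│♙ ♙ ♕ ♙ · ♙ ♙ ♔│2
1│♖ · ♗ · · ♖ · ·│1
  ─────────────────
  a b c d e f g h



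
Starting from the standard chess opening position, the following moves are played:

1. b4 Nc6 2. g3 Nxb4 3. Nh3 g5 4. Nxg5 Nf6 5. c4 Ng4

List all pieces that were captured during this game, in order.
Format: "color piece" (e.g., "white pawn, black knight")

Tracking captures:
  Nxb4: captured white pawn
  Nxg5: captured black pawn

white pawn, black pawn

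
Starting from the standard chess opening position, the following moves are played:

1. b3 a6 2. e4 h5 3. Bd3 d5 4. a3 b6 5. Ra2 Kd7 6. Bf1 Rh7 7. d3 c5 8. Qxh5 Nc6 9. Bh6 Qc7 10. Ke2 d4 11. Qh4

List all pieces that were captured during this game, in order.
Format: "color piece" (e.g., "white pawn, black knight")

Tracking captures:
  Qxh5: captured black pawn

black pawn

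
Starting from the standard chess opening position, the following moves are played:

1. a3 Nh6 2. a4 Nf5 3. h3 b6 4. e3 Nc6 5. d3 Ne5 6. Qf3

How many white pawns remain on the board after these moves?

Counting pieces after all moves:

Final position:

  a b c d e f g h
  ─────────────────
8│♜ · ♝ ♛ ♚ ♝ · ♜│8
7│♟ · ♟ ♟ ♟ ♟ ♟ ♟│7
6│· ♟ · · · · · ·│6
5│· · · · ♞ ♞ · ·│5
4│♙ · · · · · · ·│4
3│· · · ♙ ♙ ♕ · ♙│3
2│· ♙ ♙ · · ♙ ♙ ·│2
1│♖ ♘ ♗ · ♔ ♗ ♘ ♖│1
  ─────────────────
  a b c d e f g h


8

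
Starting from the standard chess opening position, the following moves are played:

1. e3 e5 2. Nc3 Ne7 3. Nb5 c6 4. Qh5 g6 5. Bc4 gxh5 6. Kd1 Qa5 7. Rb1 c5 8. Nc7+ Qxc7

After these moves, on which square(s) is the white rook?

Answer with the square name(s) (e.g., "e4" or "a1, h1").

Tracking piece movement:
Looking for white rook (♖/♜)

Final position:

  a b c d e f g h
  ─────────────────
8│♜ ♞ ♝ · ♚ ♝ · ♜│8
7│♟ ♟ ♛ ♟ ♞ ♟ · ♟│7
6│· · · · · · · ·│6
5│· · ♟ · ♟ · · ♟│5
4│· · ♗ · · · · ·│4
3│· · · · ♙ · · ·│3
2│♙ ♙ ♙ ♙ · ♙ ♙ ♙│2
1│· ♖ ♗ ♔ · · ♘ ♖│1
  ─────────────────
  a b c d e f g h


b1, h1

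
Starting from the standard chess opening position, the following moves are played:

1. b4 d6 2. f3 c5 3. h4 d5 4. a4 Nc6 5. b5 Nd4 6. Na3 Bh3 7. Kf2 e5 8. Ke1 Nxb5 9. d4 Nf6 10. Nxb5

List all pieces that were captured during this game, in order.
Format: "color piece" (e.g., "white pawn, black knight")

Tracking captures:
  Nxb5: captured white pawn
  Nxb5: captured black knight

white pawn, black knight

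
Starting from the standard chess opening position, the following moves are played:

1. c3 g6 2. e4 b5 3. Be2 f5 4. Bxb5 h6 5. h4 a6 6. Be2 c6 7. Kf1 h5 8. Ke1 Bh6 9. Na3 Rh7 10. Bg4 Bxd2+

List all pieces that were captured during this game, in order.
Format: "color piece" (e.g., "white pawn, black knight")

Tracking captures:
  Bxb5: captured black pawn
  Bxd2+: captured white pawn

black pawn, white pawn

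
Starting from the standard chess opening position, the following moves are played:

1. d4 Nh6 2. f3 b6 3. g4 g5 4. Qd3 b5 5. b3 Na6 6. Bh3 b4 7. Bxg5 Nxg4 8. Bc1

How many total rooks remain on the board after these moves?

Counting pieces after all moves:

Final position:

  a b c d e f g h
  ─────────────────
8│♜ · ♝ ♛ ♚ ♝ · ♜│8
7│♟ · ♟ ♟ ♟ ♟ · ♟│7
6│♞ · · · · · · ·│6
5│· · · · · · · ·│5
4│· ♟ · ♙ · · ♞ ·│4
3│· ♙ · ♕ · ♙ · ♗│3
2│♙ · ♙ · ♙ · · ♙│2
1│♖ ♘ ♗ · ♔ · ♘ ♖│1
  ─────────────────
  a b c d e f g h


4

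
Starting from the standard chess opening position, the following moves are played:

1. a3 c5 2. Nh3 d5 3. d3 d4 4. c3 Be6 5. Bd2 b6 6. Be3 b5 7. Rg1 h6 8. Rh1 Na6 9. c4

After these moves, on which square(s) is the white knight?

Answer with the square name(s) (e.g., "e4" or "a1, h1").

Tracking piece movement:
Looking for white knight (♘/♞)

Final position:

  a b c d e f g h
  ─────────────────
8│♜ · · ♛ ♚ ♝ ♞ ♜│8
7│♟ · · · ♟ ♟ ♟ ·│7
6│♞ · · · ♝ · · ♟│6
5│· ♟ ♟ · · · · ·│5
4│· · ♙ ♟ · · · ·│4
3│♙ · · ♙ ♗ · · ♘│3
2│· ♙ · · ♙ ♙ ♙ ♙│2
1│♖ ♘ · ♕ ♔ ♗ · ♖│1
  ─────────────────
  a b c d e f g h


b1, h3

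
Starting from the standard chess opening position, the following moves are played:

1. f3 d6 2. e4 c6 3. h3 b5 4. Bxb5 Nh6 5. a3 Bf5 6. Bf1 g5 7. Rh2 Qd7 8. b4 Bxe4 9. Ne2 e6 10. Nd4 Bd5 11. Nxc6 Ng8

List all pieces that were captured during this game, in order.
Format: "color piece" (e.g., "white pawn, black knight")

Tracking captures:
  Bxb5: captured black pawn
  Bxe4: captured white pawn
  Nxc6: captured black pawn

black pawn, white pawn, black pawn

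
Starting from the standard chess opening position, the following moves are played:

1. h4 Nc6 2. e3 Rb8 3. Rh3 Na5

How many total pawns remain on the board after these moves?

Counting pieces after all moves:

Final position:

  a b c d e f g h
  ─────────────────
8│· ♜ ♝ ♛ ♚ ♝ ♞ ♜│8
7│♟ ♟ ♟ ♟ ♟ ♟ ♟ ♟│7
6│· · · · · · · ·│6
5│♞ · · · · · · ·│5
4│· · · · · · · ♙│4
3│· · · · ♙ · · ♖│3
2│♙ ♙ ♙ ♙ · ♙ ♙ ·│2
1│♖ ♘ ♗ ♕ ♔ ♗ ♘ ·│1
  ─────────────────
  a b c d e f g h


16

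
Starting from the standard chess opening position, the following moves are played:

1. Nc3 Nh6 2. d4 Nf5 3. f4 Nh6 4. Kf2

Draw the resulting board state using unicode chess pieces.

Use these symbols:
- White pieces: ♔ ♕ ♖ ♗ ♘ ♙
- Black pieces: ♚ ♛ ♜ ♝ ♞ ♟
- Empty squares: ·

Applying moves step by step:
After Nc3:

♜ ♞ ♝ ♛ ♚ ♝ ♞ ♜
♟ ♟ ♟ ♟ ♟ ♟ ♟ ♟
· · · · · · · ·
· · · · · · · ·
· · · · · · · ·
· · ♘ · · · · ·
♙ ♙ ♙ ♙ ♙ ♙ ♙ ♙
♖ · ♗ ♕ ♔ ♗ ♘ ♖


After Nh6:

♜ ♞ ♝ ♛ ♚ ♝ · ♜
♟ ♟ ♟ ♟ ♟ ♟ ♟ ♟
· · · · · · · ♞
· · · · · · · ·
· · · · · · · ·
· · ♘ · · · · ·
♙ ♙ ♙ ♙ ♙ ♙ ♙ ♙
♖ · ♗ ♕ ♔ ♗ ♘ ♖


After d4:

♜ ♞ ♝ ♛ ♚ ♝ · ♜
♟ ♟ ♟ ♟ ♟ ♟ ♟ ♟
· · · · · · · ♞
· · · · · · · ·
· · · ♙ · · · ·
· · ♘ · · · · ·
♙ ♙ ♙ · ♙ ♙ ♙ ♙
♖ · ♗ ♕ ♔ ♗ ♘ ♖


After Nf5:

♜ ♞ ♝ ♛ ♚ ♝ · ♜
♟ ♟ ♟ ♟ ♟ ♟ ♟ ♟
· · · · · · · ·
· · · · · ♞ · ·
· · · ♙ · · · ·
· · ♘ · · · · ·
♙ ♙ ♙ · ♙ ♙ ♙ ♙
♖ · ♗ ♕ ♔ ♗ ♘ ♖


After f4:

♜ ♞ ♝ ♛ ♚ ♝ · ♜
♟ ♟ ♟ ♟ ♟ ♟ ♟ ♟
· · · · · · · ·
· · · · · ♞ · ·
· · · ♙ · ♙ · ·
· · ♘ · · · · ·
♙ ♙ ♙ · ♙ · ♙ ♙
♖ · ♗ ♕ ♔ ♗ ♘ ♖


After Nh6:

♜ ♞ ♝ ♛ ♚ ♝ · ♜
♟ ♟ ♟ ♟ ♟ ♟ ♟ ♟
· · · · · · · ♞
· · · · · · · ·
· · · ♙ · ♙ · ·
· · ♘ · · · · ·
♙ ♙ ♙ · ♙ · ♙ ♙
♖ · ♗ ♕ ♔ ♗ ♘ ♖


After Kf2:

♜ ♞ ♝ ♛ ♚ ♝ · ♜
♟ ♟ ♟ ♟ ♟ ♟ ♟ ♟
· · · · · · · ♞
· · · · · · · ·
· · · ♙ · ♙ · ·
· · ♘ · · · · ·
♙ ♙ ♙ · ♙ ♔ ♙ ♙
♖ · ♗ ♕ · ♗ ♘ ♖



  a b c d e f g h
  ─────────────────
8│♜ ♞ ♝ ♛ ♚ ♝ · ♜│8
7│♟ ♟ ♟ ♟ ♟ ♟ ♟ ♟│7
6│· · · · · · · ♞│6
5│· · · · · · · ·│5
4│· · · ♙ · ♙ · ·│4
3│· · ♘ · · · · ·│3
2│♙ ♙ ♙ · ♙ ♔ ♙ ♙│2
1│♖ · ♗ ♕ · ♗ ♘ ♖│1
  ─────────────────
  a b c d e f g h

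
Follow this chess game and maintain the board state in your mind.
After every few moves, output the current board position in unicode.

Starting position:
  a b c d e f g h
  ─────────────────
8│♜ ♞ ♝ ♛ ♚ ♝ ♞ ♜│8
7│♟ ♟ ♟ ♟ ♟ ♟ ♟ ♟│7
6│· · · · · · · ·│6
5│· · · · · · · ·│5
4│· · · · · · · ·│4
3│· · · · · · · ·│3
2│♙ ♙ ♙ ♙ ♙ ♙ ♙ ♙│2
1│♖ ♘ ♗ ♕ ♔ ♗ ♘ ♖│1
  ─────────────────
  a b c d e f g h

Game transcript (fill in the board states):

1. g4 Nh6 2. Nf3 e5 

  a b c d e f g h
  ─────────────────
8│♜ ♞ ♝ ♛ ♚ ♝ · ♜│8
7│♟ ♟ ♟ ♟ · ♟ ♟ ♟│7
6│· · · · · · · ♞│6
5│· · · · ♟ · · ·│5
4│· · · · · · ♙ ·│4
3│· · · · · ♘ · ·│3
2│♙ ♙ ♙ ♙ ♙ ♙ · ♙│2
1│♖ ♘ ♗ ♕ ♔ ♗ · ♖│1
  ─────────────────
  a b c d e f g h

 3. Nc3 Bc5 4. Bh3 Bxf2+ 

  a b c d e f g h
  ─────────────────
8│♜ ♞ ♝ ♛ ♚ · · ♜│8
7│♟ ♟ ♟ ♟ · ♟ ♟ ♟│7
6│· · · · · · · ♞│6
5│· · · · ♟ · · ·│5
4│· · · · · · ♙ ·│4
3│· · ♘ · · ♘ · ♗│3
2│♙ ♙ ♙ ♙ ♙ ♝ · ♙│2
1│♖ · ♗ ♕ ♔ · · ♖│1
  ─────────────────
  a b c d e f g h

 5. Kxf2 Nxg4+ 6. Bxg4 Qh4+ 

  a b c d e f g h
  ─────────────────
8│♜ ♞ ♝ · ♚ · · ♜│8
7│♟ ♟ ♟ ♟ · ♟ ♟ ♟│7
6│· · · · · · · ·│6
5│· · · · ♟ · · ·│5
4│· · · · · · ♗ ♛│4
3│· · ♘ · · ♘ · ·│3
2│♙ ♙ ♙ ♙ ♙ ♔ · ♙│2
1│♖ · ♗ ♕ · · · ♖│1
  ─────────────────
  a b c d e f g h

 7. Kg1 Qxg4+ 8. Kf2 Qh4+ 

  a b c d e f g h
  ─────────────────
8│♜ ♞ ♝ · ♚ · · ♜│8
7│♟ ♟ ♟ ♟ · ♟ ♟ ♟│7
6│· · · · · · · ·│6
5│· · · · ♟ · · ·│5
4│· · · · · · · ♛│4
3│· · ♘ · · ♘ · ·│3
2│♙ ♙ ♙ ♙ ♙ ♔ · ♙│2
1│♖ · ♗ ♕ · · · ♖│1
  ─────────────────
  a b c d e f g h

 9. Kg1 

  a b c d e f g h
  ─────────────────
8│♜ ♞ ♝ · ♚ · · ♜│8
7│♟ ♟ ♟ ♟ · ♟ ♟ ♟│7
6│· · · · · · · ·│6
5│· · · · ♟ · · ·│5
4│· · · · · · · ♛│4
3│· · ♘ · · ♘ · ·│3
2│♙ ♙ ♙ ♙ ♙ · · ♙│2
1│♖ · ♗ ♕ · · ♔ ♖│1
  ─────────────────
  a b c d e f g h


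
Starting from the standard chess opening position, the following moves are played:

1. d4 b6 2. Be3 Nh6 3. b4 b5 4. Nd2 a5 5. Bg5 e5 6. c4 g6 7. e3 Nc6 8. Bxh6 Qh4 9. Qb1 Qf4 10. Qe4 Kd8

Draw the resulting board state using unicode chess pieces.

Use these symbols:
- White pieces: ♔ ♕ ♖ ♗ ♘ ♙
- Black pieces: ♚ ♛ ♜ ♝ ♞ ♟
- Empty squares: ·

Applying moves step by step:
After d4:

♜ ♞ ♝ ♛ ♚ ♝ ♞ ♜
♟ ♟ ♟ ♟ ♟ ♟ ♟ ♟
· · · · · · · ·
· · · · · · · ·
· · · ♙ · · · ·
· · · · · · · ·
♙ ♙ ♙ · ♙ ♙ ♙ ♙
♖ ♘ ♗ ♕ ♔ ♗ ♘ ♖


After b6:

♜ ♞ ♝ ♛ ♚ ♝ ♞ ♜
♟ · ♟ ♟ ♟ ♟ ♟ ♟
· ♟ · · · · · ·
· · · · · · · ·
· · · ♙ · · · ·
· · · · · · · ·
♙ ♙ ♙ · ♙ ♙ ♙ ♙
♖ ♘ ♗ ♕ ♔ ♗ ♘ ♖


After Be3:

♜ ♞ ♝ ♛ ♚ ♝ ♞ ♜
♟ · ♟ ♟ ♟ ♟ ♟ ♟
· ♟ · · · · · ·
· · · · · · · ·
· · · ♙ · · · ·
· · · · ♗ · · ·
♙ ♙ ♙ · ♙ ♙ ♙ ♙
♖ ♘ · ♕ ♔ ♗ ♘ ♖


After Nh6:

♜ ♞ ♝ ♛ ♚ ♝ · ♜
♟ · ♟ ♟ ♟ ♟ ♟ ♟
· ♟ · · · · · ♞
· · · · · · · ·
· · · ♙ · · · ·
· · · · ♗ · · ·
♙ ♙ ♙ · ♙ ♙ ♙ ♙
♖ ♘ · ♕ ♔ ♗ ♘ ♖


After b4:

♜ ♞ ♝ ♛ ♚ ♝ · ♜
♟ · ♟ ♟ ♟ ♟ ♟ ♟
· ♟ · · · · · ♞
· · · · · · · ·
· ♙ · ♙ · · · ·
· · · · ♗ · · ·
♙ · ♙ · ♙ ♙ ♙ ♙
♖ ♘ · ♕ ♔ ♗ ♘ ♖


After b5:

♜ ♞ ♝ ♛ ♚ ♝ · ♜
♟ · ♟ ♟ ♟ ♟ ♟ ♟
· · · · · · · ♞
· ♟ · · · · · ·
· ♙ · ♙ · · · ·
· · · · ♗ · · ·
♙ · ♙ · ♙ ♙ ♙ ♙
♖ ♘ · ♕ ♔ ♗ ♘ ♖


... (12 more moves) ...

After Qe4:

♜ · ♝ · ♚ ♝ · ♜
· · ♟ ♟ · ♟ · ♟
· · ♞ · · · ♟ ♗
♟ ♟ · · ♟ · · ·
· ♙ ♙ ♙ ♕ ♛ · ·
· · · · ♙ · · ·
♙ · · ♘ · ♙ ♙ ♙
♖ · · · ♔ ♗ ♘ ♖


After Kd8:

♜ · ♝ ♚ · ♝ · ♜
· · ♟ ♟ · ♟ · ♟
· · ♞ · · · ♟ ♗
♟ ♟ · · ♟ · · ·
· ♙ ♙ ♙ ♕ ♛ · ·
· · · · ♙ · · ·
♙ · · ♘ · ♙ ♙ ♙
♖ · · · ♔ ♗ ♘ ♖



  a b c d e f g h
  ─────────────────
8│♜ · ♝ ♚ · ♝ · ♜│8
7│· · ♟ ♟ · ♟ · ♟│7
6│· · ♞ · · · ♟ ♗│6
5│♟ ♟ · · ♟ · · ·│5
4│· ♙ ♙ ♙ ♕ ♛ · ·│4
3│· · · · ♙ · · ·│3
2│♙ · · ♘ · ♙ ♙ ♙│2
1│♖ · · · ♔ ♗ ♘ ♖│1
  ─────────────────
  a b c d e f g h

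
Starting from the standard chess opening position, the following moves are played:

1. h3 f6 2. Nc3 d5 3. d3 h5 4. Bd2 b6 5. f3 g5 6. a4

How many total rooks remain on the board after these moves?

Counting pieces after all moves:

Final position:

  a b c d e f g h
  ─────────────────
8│♜ ♞ ♝ ♛ ♚ ♝ ♞ ♜│8
7│♟ · ♟ · ♟ · · ·│7
6│· ♟ · · · ♟ · ·│6
5│· · · ♟ · · ♟ ♟│5
4│♙ · · · · · · ·│4
3│· · ♘ ♙ · ♙ · ♙│3
2│· ♙ ♙ ♗ ♙ · ♙ ·│2
1│♖ · · ♕ ♔ ♗ ♘ ♖│1
  ─────────────────
  a b c d e f g h


4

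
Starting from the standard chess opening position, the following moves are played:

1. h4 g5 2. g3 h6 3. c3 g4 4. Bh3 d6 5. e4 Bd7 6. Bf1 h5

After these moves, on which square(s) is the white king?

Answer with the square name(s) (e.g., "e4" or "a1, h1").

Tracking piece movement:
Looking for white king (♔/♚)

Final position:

  a b c d e f g h
  ─────────────────
8│♜ ♞ · ♛ ♚ ♝ ♞ ♜│8
7│♟ ♟ ♟ ♝ ♟ ♟ · ·│7
6│· · · ♟ · · · ·│6
5│· · · · · · · ♟│5
4│· · · · ♙ · ♟ ♙│4
3│· · ♙ · · · ♙ ·│3
2│♙ ♙ · ♙ · ♙ · ·│2
1│♖ ♘ ♗ ♕ ♔ ♗ ♘ ♖│1
  ─────────────────
  a b c d e f g h


e1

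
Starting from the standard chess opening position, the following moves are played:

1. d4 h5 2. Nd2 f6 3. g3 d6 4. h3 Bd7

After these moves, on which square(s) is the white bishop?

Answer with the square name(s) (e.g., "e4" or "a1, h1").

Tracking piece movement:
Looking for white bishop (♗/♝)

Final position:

  a b c d e f g h
  ─────────────────
8│♜ ♞ · ♛ ♚ ♝ ♞ ♜│8
7│♟ ♟ ♟ ♝ ♟ · ♟ ·│7
6│· · · ♟ · ♟ · ·│6
5│· · · · · · · ♟│5
4│· · · ♙ · · · ·│4
3│· · · · · · ♙ ♙│3
2│♙ ♙ ♙ ♘ ♙ ♙ · ·│2
1│♖ · ♗ ♕ ♔ ♗ ♘ ♖│1
  ─────────────────
  a b c d e f g h


c1, f1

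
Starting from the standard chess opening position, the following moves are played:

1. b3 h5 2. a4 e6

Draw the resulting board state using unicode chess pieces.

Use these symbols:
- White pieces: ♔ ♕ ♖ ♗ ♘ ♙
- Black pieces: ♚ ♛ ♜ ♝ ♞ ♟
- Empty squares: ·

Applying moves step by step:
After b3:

♜ ♞ ♝ ♛ ♚ ♝ ♞ ♜
♟ ♟ ♟ ♟ ♟ ♟ ♟ ♟
· · · · · · · ·
· · · · · · · ·
· · · · · · · ·
· ♙ · · · · · ·
♙ · ♙ ♙ ♙ ♙ ♙ ♙
♖ ♘ ♗ ♕ ♔ ♗ ♘ ♖


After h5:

♜ ♞ ♝ ♛ ♚ ♝ ♞ ♜
♟ ♟ ♟ ♟ ♟ ♟ ♟ ·
· · · · · · · ·
· · · · · · · ♟
· · · · · · · ·
· ♙ · · · · · ·
♙ · ♙ ♙ ♙ ♙ ♙ ♙
♖ ♘ ♗ ♕ ♔ ♗ ♘ ♖


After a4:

♜ ♞ ♝ ♛ ♚ ♝ ♞ ♜
♟ ♟ ♟ ♟ ♟ ♟ ♟ ·
· · · · · · · ·
· · · · · · · ♟
♙ · · · · · · ·
· ♙ · · · · · ·
· · ♙ ♙ ♙ ♙ ♙ ♙
♖ ♘ ♗ ♕ ♔ ♗ ♘ ♖


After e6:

♜ ♞ ♝ ♛ ♚ ♝ ♞ ♜
♟ ♟ ♟ ♟ · ♟ ♟ ·
· · · · ♟ · · ·
· · · · · · · ♟
♙ · · · · · · ·
· ♙ · · · · · ·
· · ♙ ♙ ♙ ♙ ♙ ♙
♖ ♘ ♗ ♕ ♔ ♗ ♘ ♖



  a b c d e f g h
  ─────────────────
8│♜ ♞ ♝ ♛ ♚ ♝ ♞ ♜│8
7│♟ ♟ ♟ ♟ · ♟ ♟ ·│7
6│· · · · ♟ · · ·│6
5│· · · · · · · ♟│5
4│♙ · · · · · · ·│4
3│· ♙ · · · · · ·│3
2│· · ♙ ♙ ♙ ♙ ♙ ♙│2
1│♖ ♘ ♗ ♕ ♔ ♗ ♘ ♖│1
  ─────────────────
  a b c d e f g h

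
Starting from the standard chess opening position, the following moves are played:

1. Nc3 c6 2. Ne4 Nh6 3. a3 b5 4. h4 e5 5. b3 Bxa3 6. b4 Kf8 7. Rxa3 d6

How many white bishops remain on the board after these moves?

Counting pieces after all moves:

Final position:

  a b c d e f g h
  ─────────────────
8│♜ ♞ ♝ ♛ · ♚ · ♜│8
7│♟ · · · · ♟ ♟ ♟│7
6│· · ♟ ♟ · · · ♞│6
5│· ♟ · · ♟ · · ·│5
4│· ♙ · · ♘ · · ♙│4
3│♖ · · · · · · ·│3
2│· · ♙ ♙ ♙ ♙ ♙ ·│2
1│· · ♗ ♕ ♔ ♗ ♘ ♖│1
  ─────────────────
  a b c d e f g h


2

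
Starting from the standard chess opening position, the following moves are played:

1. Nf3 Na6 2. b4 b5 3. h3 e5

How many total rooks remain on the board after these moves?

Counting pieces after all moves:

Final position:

  a b c d e f g h
  ─────────────────
8│♜ · ♝ ♛ ♚ ♝ ♞ ♜│8
7│♟ · ♟ ♟ · ♟ ♟ ♟│7
6│♞ · · · · · · ·│6
5│· ♟ · · ♟ · · ·│5
4│· ♙ · · · · · ·│4
3│· · · · · ♘ · ♙│3
2│♙ · ♙ ♙ ♙ ♙ ♙ ·│2
1│♖ ♘ ♗ ♕ ♔ ♗ · ♖│1
  ─────────────────
  a b c d e f g h


4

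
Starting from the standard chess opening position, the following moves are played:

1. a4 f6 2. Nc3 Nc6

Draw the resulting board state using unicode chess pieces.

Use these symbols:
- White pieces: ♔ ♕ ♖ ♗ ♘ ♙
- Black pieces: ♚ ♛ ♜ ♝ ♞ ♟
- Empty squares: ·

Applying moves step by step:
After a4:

♜ ♞ ♝ ♛ ♚ ♝ ♞ ♜
♟ ♟ ♟ ♟ ♟ ♟ ♟ ♟
· · · · · · · ·
· · · · · · · ·
♙ · · · · · · ·
· · · · · · · ·
· ♙ ♙ ♙ ♙ ♙ ♙ ♙
♖ ♘ ♗ ♕ ♔ ♗ ♘ ♖


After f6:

♜ ♞ ♝ ♛ ♚ ♝ ♞ ♜
♟ ♟ ♟ ♟ ♟ · ♟ ♟
· · · · · ♟ · ·
· · · · · · · ·
♙ · · · · · · ·
· · · · · · · ·
· ♙ ♙ ♙ ♙ ♙ ♙ ♙
♖ ♘ ♗ ♕ ♔ ♗ ♘ ♖


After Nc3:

♜ ♞ ♝ ♛ ♚ ♝ ♞ ♜
♟ ♟ ♟ ♟ ♟ · ♟ ♟
· · · · · ♟ · ·
· · · · · · · ·
♙ · · · · · · ·
· · ♘ · · · · ·
· ♙ ♙ ♙ ♙ ♙ ♙ ♙
♖ · ♗ ♕ ♔ ♗ ♘ ♖


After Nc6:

♜ · ♝ ♛ ♚ ♝ ♞ ♜
♟ ♟ ♟ ♟ ♟ · ♟ ♟
· · ♞ · · ♟ · ·
· · · · · · · ·
♙ · · · · · · ·
· · ♘ · · · · ·
· ♙ ♙ ♙ ♙ ♙ ♙ ♙
♖ · ♗ ♕ ♔ ♗ ♘ ♖



  a b c d e f g h
  ─────────────────
8│♜ · ♝ ♛ ♚ ♝ ♞ ♜│8
7│♟ ♟ ♟ ♟ ♟ · ♟ ♟│7
6│· · ♞ · · ♟ · ·│6
5│· · · · · · · ·│5
4│♙ · · · · · · ·│4
3│· · ♘ · · · · ·│3
2│· ♙ ♙ ♙ ♙ ♙ ♙ ♙│2
1│♖ · ♗ ♕ ♔ ♗ ♘ ♖│1
  ─────────────────
  a b c d e f g h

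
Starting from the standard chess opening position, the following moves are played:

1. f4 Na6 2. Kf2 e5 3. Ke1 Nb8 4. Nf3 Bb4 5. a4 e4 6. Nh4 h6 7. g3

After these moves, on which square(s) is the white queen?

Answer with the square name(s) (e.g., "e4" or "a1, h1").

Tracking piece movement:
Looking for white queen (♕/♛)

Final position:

  a b c d e f g h
  ─────────────────
8│♜ ♞ ♝ ♛ ♚ · ♞ ♜│8
7│♟ ♟ ♟ ♟ · ♟ ♟ ·│7
6│· · · · · · · ♟│6
5│· · · · · · · ·│5
4│♙ ♝ · · ♟ ♙ · ♘│4
3│· · · · · · ♙ ·│3
2│· ♙ ♙ ♙ ♙ · · ♙│2
1│♖ ♘ ♗ ♕ ♔ ♗ · ♖│1
  ─────────────────
  a b c d e f g h


d1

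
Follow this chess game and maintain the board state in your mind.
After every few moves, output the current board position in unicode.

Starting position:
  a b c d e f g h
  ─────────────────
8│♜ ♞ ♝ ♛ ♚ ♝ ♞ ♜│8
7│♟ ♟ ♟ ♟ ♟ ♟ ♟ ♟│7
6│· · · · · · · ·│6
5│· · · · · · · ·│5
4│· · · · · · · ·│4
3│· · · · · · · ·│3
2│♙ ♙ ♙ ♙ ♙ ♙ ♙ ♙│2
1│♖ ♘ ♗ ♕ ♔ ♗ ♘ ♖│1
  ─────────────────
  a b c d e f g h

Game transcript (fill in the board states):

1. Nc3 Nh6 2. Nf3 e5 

  a b c d e f g h
  ─────────────────
8│♜ ♞ ♝ ♛ ♚ ♝ · ♜│8
7│♟ ♟ ♟ ♟ · ♟ ♟ ♟│7
6│· · · · · · · ♞│6
5│· · · · ♟ · · ·│5
4│· · · · · · · ·│4
3│· · ♘ · · ♘ · ·│3
2│♙ ♙ ♙ ♙ ♙ ♙ ♙ ♙│2
1│♖ · ♗ ♕ ♔ ♗ · ♖│1
  ─────────────────
  a b c d e f g h

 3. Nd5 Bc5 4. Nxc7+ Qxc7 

  a b c d e f g h
  ─────────────────
8│♜ ♞ ♝ · ♚ · · ♜│8
7│♟ ♟ ♛ ♟ · ♟ ♟ ♟│7
6│· · · · · · · ♞│6
5│· · ♝ · ♟ · · ·│5
4│· · · · · · · ·│4
3│· · · · · ♘ · ·│3
2│♙ ♙ ♙ ♙ ♙ ♙ ♙ ♙│2
1│♖ · ♗ ♕ ♔ ♗ · ♖│1
  ─────────────────
  a b c d e f g h

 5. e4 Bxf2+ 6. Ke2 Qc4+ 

  a b c d e f g h
  ─────────────────
8│♜ ♞ ♝ · ♚ · · ♜│8
7│♟ ♟ · ♟ · ♟ ♟ ♟│7
6│· · · · · · · ♞│6
5│· · · · ♟ · · ·│5
4│· · ♛ · ♙ · · ·│4
3│· · · · · ♘ · ·│3
2│♙ ♙ ♙ ♙ ♔ ♝ ♙ ♙│2
1│♖ · ♗ ♕ · ♗ · ♖│1
  ─────────────────
  a b c d e f g h



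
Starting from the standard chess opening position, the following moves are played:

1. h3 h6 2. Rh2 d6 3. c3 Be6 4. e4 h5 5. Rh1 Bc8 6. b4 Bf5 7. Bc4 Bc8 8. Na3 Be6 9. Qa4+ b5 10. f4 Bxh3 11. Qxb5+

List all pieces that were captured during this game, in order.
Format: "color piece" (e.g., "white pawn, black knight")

Tracking captures:
  Bxh3: captured white pawn
  Qxb5+: captured black pawn

white pawn, black pawn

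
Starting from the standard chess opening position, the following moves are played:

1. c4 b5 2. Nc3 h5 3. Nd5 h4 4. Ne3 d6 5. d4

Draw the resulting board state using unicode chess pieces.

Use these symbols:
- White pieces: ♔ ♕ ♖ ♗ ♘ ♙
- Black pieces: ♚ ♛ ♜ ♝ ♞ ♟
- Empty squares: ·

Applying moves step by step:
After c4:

♜ ♞ ♝ ♛ ♚ ♝ ♞ ♜
♟ ♟ ♟ ♟ ♟ ♟ ♟ ♟
· · · · · · · ·
· · · · · · · ·
· · ♙ · · · · ·
· · · · · · · ·
♙ ♙ · ♙ ♙ ♙ ♙ ♙
♖ ♘ ♗ ♕ ♔ ♗ ♘ ♖


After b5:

♜ ♞ ♝ ♛ ♚ ♝ ♞ ♜
♟ · ♟ ♟ ♟ ♟ ♟ ♟
· · · · · · · ·
· ♟ · · · · · ·
· · ♙ · · · · ·
· · · · · · · ·
♙ ♙ · ♙ ♙ ♙ ♙ ♙
♖ ♘ ♗ ♕ ♔ ♗ ♘ ♖


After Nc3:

♜ ♞ ♝ ♛ ♚ ♝ ♞ ♜
♟ · ♟ ♟ ♟ ♟ ♟ ♟
· · · · · · · ·
· ♟ · · · · · ·
· · ♙ · · · · ·
· · ♘ · · · · ·
♙ ♙ · ♙ ♙ ♙ ♙ ♙
♖ · ♗ ♕ ♔ ♗ ♘ ♖


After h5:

♜ ♞ ♝ ♛ ♚ ♝ ♞ ♜
♟ · ♟ ♟ ♟ ♟ ♟ ·
· · · · · · · ·
· ♟ · · · · · ♟
· · ♙ · · · · ·
· · ♘ · · · · ·
♙ ♙ · ♙ ♙ ♙ ♙ ♙
♖ · ♗ ♕ ♔ ♗ ♘ ♖


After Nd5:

♜ ♞ ♝ ♛ ♚ ♝ ♞ ♜
♟ · ♟ ♟ ♟ ♟ ♟ ·
· · · · · · · ·
· ♟ · ♘ · · · ♟
· · ♙ · · · · ·
· · · · · · · ·
♙ ♙ · ♙ ♙ ♙ ♙ ♙
♖ · ♗ ♕ ♔ ♗ ♘ ♖


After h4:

♜ ♞ ♝ ♛ ♚ ♝ ♞ ♜
♟ · ♟ ♟ ♟ ♟ ♟ ·
· · · · · · · ·
· ♟ · ♘ · · · ·
· · ♙ · · · · ♟
· · · · · · · ·
♙ ♙ · ♙ ♙ ♙ ♙ ♙
♖ · ♗ ♕ ♔ ♗ ♘ ♖


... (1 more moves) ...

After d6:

♜ ♞ ♝ ♛ ♚ ♝ ♞ ♜
♟ · ♟ · ♟ ♟ ♟ ·
· · · ♟ · · · ·
· ♟ · · · · · ·
· · ♙ · · · · ♟
· · · · ♘ · · ·
♙ ♙ · ♙ ♙ ♙ ♙ ♙
♖ · ♗ ♕ ♔ ♗ ♘ ♖


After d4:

♜ ♞ ♝ ♛ ♚ ♝ ♞ ♜
♟ · ♟ · ♟ ♟ ♟ ·
· · · ♟ · · · ·
· ♟ · · · · · ·
· · ♙ ♙ · · · ♟
· · · · ♘ · · ·
♙ ♙ · · ♙ ♙ ♙ ♙
♖ · ♗ ♕ ♔ ♗ ♘ ♖



  a b c d e f g h
  ─────────────────
8│♜ ♞ ♝ ♛ ♚ ♝ ♞ ♜│8
7│♟ · ♟ · ♟ ♟ ♟ ·│7
6│· · · ♟ · · · ·│6
5│· ♟ · · · · · ·│5
4│· · ♙ ♙ · · · ♟│4
3│· · · · ♘ · · ·│3
2│♙ ♙ · · ♙ ♙ ♙ ♙│2
1│♖ · ♗ ♕ ♔ ♗ ♘ ♖│1
  ─────────────────
  a b c d e f g h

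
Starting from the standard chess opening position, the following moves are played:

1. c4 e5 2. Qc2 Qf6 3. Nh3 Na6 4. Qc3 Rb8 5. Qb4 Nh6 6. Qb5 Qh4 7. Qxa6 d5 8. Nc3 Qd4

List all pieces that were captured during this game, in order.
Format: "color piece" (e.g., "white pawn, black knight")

Tracking captures:
  Qxa6: captured black knight

black knight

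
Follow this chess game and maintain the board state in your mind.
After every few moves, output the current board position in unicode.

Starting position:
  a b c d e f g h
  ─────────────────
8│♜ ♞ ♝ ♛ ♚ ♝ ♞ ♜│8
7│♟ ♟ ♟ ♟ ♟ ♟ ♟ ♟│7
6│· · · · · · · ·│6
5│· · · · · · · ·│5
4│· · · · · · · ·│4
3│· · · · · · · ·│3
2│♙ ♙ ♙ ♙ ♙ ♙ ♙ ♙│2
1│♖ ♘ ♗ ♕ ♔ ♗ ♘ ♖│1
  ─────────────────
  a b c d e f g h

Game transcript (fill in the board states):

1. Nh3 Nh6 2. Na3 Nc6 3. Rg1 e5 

  a b c d e f g h
  ─────────────────
8│♜ · ♝ ♛ ♚ ♝ · ♜│8
7│♟ ♟ ♟ ♟ · ♟ ♟ ♟│7
6│· · ♞ · · · · ♞│6
5│· · · · ♟ · · ·│5
4│· · · · · · · ·│4
3│♘ · · · · · · ♘│3
2│♙ ♙ ♙ ♙ ♙ ♙ ♙ ♙│2
1│♖ · ♗ ♕ ♔ ♗ ♖ ·│1
  ─────────────────
  a b c d e f g h

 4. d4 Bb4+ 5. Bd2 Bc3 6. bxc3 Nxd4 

  a b c d e f g h
  ─────────────────
8│♜ · ♝ ♛ ♚ · · ♜│8
7│♟ ♟ ♟ ♟ · ♟ ♟ ♟│7
6│· · · · · · · ♞│6
5│· · · · ♟ · · ·│5
4│· · · ♞ · · · ·│4
3│♘ · ♙ · · · · ♘│3
2│♙ · ♙ ♗ ♙ ♙ ♙ ♙│2
1│♖ · · ♕ ♔ ♗ ♖ ·│1
  ─────────────────
  a b c d e f g h

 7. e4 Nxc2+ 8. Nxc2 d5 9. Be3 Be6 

  a b c d e f g h
  ─────────────────
8│♜ · · ♛ ♚ · · ♜│8
7│♟ ♟ ♟ · · ♟ ♟ ♟│7
6│· · · · ♝ · · ♞│6
5│· · · ♟ ♟ · · ·│5
4│· · · · ♙ · · ·│4
3│· · ♙ · ♗ · · ♘│3
2│♙ · ♘ · · ♙ ♙ ♙│2
1│♖ · · ♕ ♔ ♗ ♖ ·│1
  ─────────────────
  a b c d e f g h

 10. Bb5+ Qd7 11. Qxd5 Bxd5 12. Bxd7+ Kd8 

  a b c d e f g h
  ─────────────────
8│♜ · · ♚ · · · ♜│8
7│♟ ♟ ♟ ♗ · ♟ ♟ ♟│7
6│· · · · · · · ♞│6
5│· · · ♝ ♟ · · ·│5
4│· · · · ♙ · · ·│4
3│· · ♙ · ♗ · · ♘│3
2│♙ · ♘ · · ♙ ♙ ♙│2
1│♖ · · · ♔ · ♖ ·│1
  ─────────────────
  a b c d e f g h

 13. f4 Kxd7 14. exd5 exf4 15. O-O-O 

  a b c d e f g h
  ─────────────────
8│♜ · · · · · · ♜│8
7│♟ ♟ ♟ ♚ · ♟ ♟ ♟│7
6│· · · · · · · ♞│6
5│· · · ♙ · · · ·│5
4│· · · · · ♟ · ·│4
3│· · ♙ · ♗ · · ♘│3
2│♙ · ♘ · · · ♙ ♙│2
1│· · ♔ ♖ · · ♖ ·│1
  ─────────────────
  a b c d e f g h


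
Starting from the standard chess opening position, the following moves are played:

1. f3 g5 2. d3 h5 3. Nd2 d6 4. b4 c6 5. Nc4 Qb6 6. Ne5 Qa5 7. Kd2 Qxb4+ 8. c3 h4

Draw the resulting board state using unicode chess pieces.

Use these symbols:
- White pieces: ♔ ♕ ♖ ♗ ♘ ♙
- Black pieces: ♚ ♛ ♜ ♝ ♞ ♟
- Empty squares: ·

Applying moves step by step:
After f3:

♜ ♞ ♝ ♛ ♚ ♝ ♞ ♜
♟ ♟ ♟ ♟ ♟ ♟ ♟ ♟
· · · · · · · ·
· · · · · · · ·
· · · · · · · ·
· · · · · ♙ · ·
♙ ♙ ♙ ♙ ♙ · ♙ ♙
♖ ♘ ♗ ♕ ♔ ♗ ♘ ♖


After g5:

♜ ♞ ♝ ♛ ♚ ♝ ♞ ♜
♟ ♟ ♟ ♟ ♟ ♟ · ♟
· · · · · · · ·
· · · · · · ♟ ·
· · · · · · · ·
· · · · · ♙ · ·
♙ ♙ ♙ ♙ ♙ · ♙ ♙
♖ ♘ ♗ ♕ ♔ ♗ ♘ ♖


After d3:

♜ ♞ ♝ ♛ ♚ ♝ ♞ ♜
♟ ♟ ♟ ♟ ♟ ♟ · ♟
· · · · · · · ·
· · · · · · ♟ ·
· · · · · · · ·
· · · ♙ · ♙ · ·
♙ ♙ ♙ · ♙ · ♙ ♙
♖ ♘ ♗ ♕ ♔ ♗ ♘ ♖


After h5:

♜ ♞ ♝ ♛ ♚ ♝ ♞ ♜
♟ ♟ ♟ ♟ ♟ ♟ · ·
· · · · · · · ·
· · · · · · ♟ ♟
· · · · · · · ·
· · · ♙ · ♙ · ·
♙ ♙ ♙ · ♙ · ♙ ♙
♖ ♘ ♗ ♕ ♔ ♗ ♘ ♖


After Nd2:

♜ ♞ ♝ ♛ ♚ ♝ ♞ ♜
♟ ♟ ♟ ♟ ♟ ♟ · ·
· · · · · · · ·
· · · · · · ♟ ♟
· · · · · · · ·
· · · ♙ · ♙ · ·
♙ ♙ ♙ ♘ ♙ · ♙ ♙
♖ · ♗ ♕ ♔ ♗ ♘ ♖


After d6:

♜ ♞ ♝ ♛ ♚ ♝ ♞ ♜
♟ ♟ ♟ · ♟ ♟ · ·
· · · ♟ · · · ·
· · · · · · ♟ ♟
· · · · · · · ·
· · · ♙ · ♙ · ·
♙ ♙ ♙ ♘ ♙ · ♙ ♙
♖ · ♗ ♕ ♔ ♗ ♘ ♖


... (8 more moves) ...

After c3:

♜ ♞ ♝ · ♚ ♝ ♞ ♜
♟ ♟ · · ♟ ♟ · ·
· · ♟ ♟ · · · ·
· · · · ♘ · ♟ ♟
· ♛ · · · · · ·
· · ♙ ♙ · ♙ · ·
♙ · · ♔ ♙ · ♙ ♙
♖ · ♗ ♕ · ♗ ♘ ♖


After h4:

♜ ♞ ♝ · ♚ ♝ ♞ ♜
♟ ♟ · · ♟ ♟ · ·
· · ♟ ♟ · · · ·
· · · · ♘ · ♟ ·
· ♛ · · · · · ♟
· · ♙ ♙ · ♙ · ·
♙ · · ♔ ♙ · ♙ ♙
♖ · ♗ ♕ · ♗ ♘ ♖



  a b c d e f g h
  ─────────────────
8│♜ ♞ ♝ · ♚ ♝ ♞ ♜│8
7│♟ ♟ · · ♟ ♟ · ·│7
6│· · ♟ ♟ · · · ·│6
5│· · · · ♘ · ♟ ·│5
4│· ♛ · · · · · ♟│4
3│· · ♙ ♙ · ♙ · ·│3
2│♙ · · ♔ ♙ · ♙ ♙│2
1│♖ · ♗ ♕ · ♗ ♘ ♖│1
  ─────────────────
  a b c d e f g h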